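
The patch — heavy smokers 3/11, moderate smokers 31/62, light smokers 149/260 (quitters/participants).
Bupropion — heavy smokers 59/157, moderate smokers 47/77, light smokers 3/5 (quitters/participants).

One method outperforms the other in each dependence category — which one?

Heavy smokers: the patch 3/11 = 27.3%, bupropion 59/157 = 37.6% → bupropion
Moderate smokers: the patch 31/62 = 50.0%, bupropion 47/77 = 61.0% → bupropion
Light smokers: the patch 149/260 = 57.3%, bupropion 3/5 = 60.0% → bupropion
Bupropion has the higher rate in all 3 groups.

bupropion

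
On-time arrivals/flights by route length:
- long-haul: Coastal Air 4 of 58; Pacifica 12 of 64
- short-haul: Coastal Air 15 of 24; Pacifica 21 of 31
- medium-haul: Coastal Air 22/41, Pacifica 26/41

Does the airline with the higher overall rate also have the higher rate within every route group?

Long-haul: Coastal Air 4/58 = 6.9%, Pacifica 12/64 = 18.8% → Pacifica
Short-haul: Coastal Air 15/24 = 62.5%, Pacifica 21/31 = 67.7% → Pacifica
Medium-haul: Coastal Air 22/41 = 53.7%, Pacifica 26/41 = 63.4% → Pacifica
Overall: Coastal Air 41/123 = 33.3%, Pacifica 59/136 = 43.4% → Pacifica
Pacifica wins overall and in every route group — no reversal.

Yes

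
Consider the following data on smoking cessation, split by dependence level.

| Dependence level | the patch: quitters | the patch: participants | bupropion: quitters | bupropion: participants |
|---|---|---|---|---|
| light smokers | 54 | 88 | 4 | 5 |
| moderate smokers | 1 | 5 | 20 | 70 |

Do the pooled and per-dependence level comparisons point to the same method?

No

Light smokers: the patch 54/88 = 61.4%, bupropion 4/5 = 80.0% → bupropion
Moderate smokers: the patch 1/5 = 20.0%, bupropion 20/70 = 28.6% → bupropion
Overall: the patch 55/93 = 59.1%, bupropion 24/75 = 32.0% → the patch
Bupropion wins each dependence group but the patch wins overall — the comparison reverses. Bupropion's participants skew toward moderate smokers, which has a lower base rate.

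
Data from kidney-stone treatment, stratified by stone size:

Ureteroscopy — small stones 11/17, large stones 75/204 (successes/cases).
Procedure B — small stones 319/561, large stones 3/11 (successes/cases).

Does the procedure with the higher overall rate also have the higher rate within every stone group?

No

Small stones: ureteroscopy 11/17 = 64.7%, Procedure B 319/561 = 56.9% → ureteroscopy
Large stones: ureteroscopy 75/204 = 36.8%, Procedure B 3/11 = 27.3% → ureteroscopy
Overall: ureteroscopy 86/221 = 38.9%, Procedure B 322/572 = 56.3% → Procedure B
Ureteroscopy wins each stone group but Procedure B wins overall — the comparison reverses. Ureteroscopy's cases skew toward large stones, which has a lower base rate.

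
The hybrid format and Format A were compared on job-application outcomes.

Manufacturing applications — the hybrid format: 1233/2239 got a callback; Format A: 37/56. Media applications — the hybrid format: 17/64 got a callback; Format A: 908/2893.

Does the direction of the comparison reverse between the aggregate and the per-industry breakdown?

Manufacturing: the hybrid format 1233/2239 = 55.1%, Format A 37/56 = 66.1% → Format A
Media: the hybrid format 17/64 = 26.6%, Format A 908/2893 = 31.4% → Format A
Overall: the hybrid format 1250/2303 = 54.3%, Format A 945/2949 = 32.0% → the hybrid format
Format A wins each industry group but the hybrid format wins overall — the comparison reverses. Format A's applications skew toward media, which has a lower base rate.

Yes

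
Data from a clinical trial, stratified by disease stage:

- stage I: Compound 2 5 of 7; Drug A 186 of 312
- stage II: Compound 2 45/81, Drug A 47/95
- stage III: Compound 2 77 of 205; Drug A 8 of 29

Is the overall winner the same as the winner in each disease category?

Stage I: Compound 2 5/7 = 71.4%, Drug A 186/312 = 59.6% → Compound 2
Stage II: Compound 2 45/81 = 55.6%, Drug A 47/95 = 49.5% → Compound 2
Stage III: Compound 2 77/205 = 37.6%, Drug A 8/29 = 27.6% → Compound 2
Overall: Compound 2 127/293 = 43.3%, Drug A 241/436 = 55.3% → Drug A
Compound 2 wins each disease group but Drug A wins overall — the comparison reverses. Compound 2's patients skew toward stage III, which has a lower base rate.

No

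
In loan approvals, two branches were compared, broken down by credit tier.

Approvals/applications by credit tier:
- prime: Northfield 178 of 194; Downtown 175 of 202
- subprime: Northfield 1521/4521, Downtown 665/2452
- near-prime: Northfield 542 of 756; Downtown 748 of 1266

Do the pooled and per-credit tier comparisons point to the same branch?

Yes

Prime: Northfield 178/194 = 91.8%, Downtown 175/202 = 86.6% → Northfield
Subprime: Northfield 1521/4521 = 33.6%, Downtown 665/2452 = 27.1% → Northfield
Near-prime: Northfield 542/756 = 71.7%, Downtown 748/1266 = 59.1% → Northfield
Overall: Northfield 2241/5471 = 41.0%, Downtown 1588/3920 = 40.5% → Northfield
Northfield wins overall and in every credit group — no reversal.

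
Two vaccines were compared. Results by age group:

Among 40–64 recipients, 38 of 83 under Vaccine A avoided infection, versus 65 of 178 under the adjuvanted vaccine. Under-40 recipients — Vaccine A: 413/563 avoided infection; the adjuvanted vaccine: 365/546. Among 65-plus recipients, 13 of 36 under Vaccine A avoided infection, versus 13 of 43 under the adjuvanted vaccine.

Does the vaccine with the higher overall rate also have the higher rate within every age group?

40–64: Vaccine A 38/83 = 45.8%, the adjuvanted vaccine 65/178 = 36.5% → Vaccine A
Under-40: Vaccine A 413/563 = 73.4%, the adjuvanted vaccine 365/546 = 66.8% → Vaccine A
65-plus: Vaccine A 13/36 = 36.1%, the adjuvanted vaccine 13/43 = 30.2% → Vaccine A
Overall: Vaccine A 464/682 = 68.0%, the adjuvanted vaccine 443/767 = 57.8% → Vaccine A
Vaccine A wins overall and in every age group — no reversal.

Yes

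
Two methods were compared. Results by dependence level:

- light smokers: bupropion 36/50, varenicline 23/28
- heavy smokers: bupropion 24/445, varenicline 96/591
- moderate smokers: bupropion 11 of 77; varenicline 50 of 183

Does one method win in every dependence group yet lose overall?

No

Light smokers: bupropion 36/50 = 72.0%, varenicline 23/28 = 82.1% → varenicline
Heavy smokers: bupropion 24/445 = 5.4%, varenicline 96/591 = 16.2% → varenicline
Moderate smokers: bupropion 11/77 = 14.3%, varenicline 50/183 = 27.3% → varenicline
Overall: bupropion 71/572 = 12.4%, varenicline 169/802 = 21.1% → varenicline
Varenicline wins overall and in every dependence group — no reversal.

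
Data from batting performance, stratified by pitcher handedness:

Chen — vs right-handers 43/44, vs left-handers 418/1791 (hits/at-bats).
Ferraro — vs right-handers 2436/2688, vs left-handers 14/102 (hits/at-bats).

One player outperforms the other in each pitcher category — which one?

Chen

Vs right-handers: Chen 43/44 = 97.7%, Ferraro 2436/2688 = 90.6% → Chen
Vs left-handers: Chen 418/1791 = 23.3%, Ferraro 14/102 = 13.7% → Chen
Chen has the higher rate in both groups.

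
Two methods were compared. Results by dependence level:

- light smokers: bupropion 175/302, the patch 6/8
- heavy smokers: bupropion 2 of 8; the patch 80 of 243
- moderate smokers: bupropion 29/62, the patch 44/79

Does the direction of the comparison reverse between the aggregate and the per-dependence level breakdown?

Yes

Light smokers: bupropion 175/302 = 57.9%, the patch 6/8 = 75.0% → the patch
Heavy smokers: bupropion 2/8 = 25.0%, the patch 80/243 = 32.9% → the patch
Moderate smokers: bupropion 29/62 = 46.8%, the patch 44/79 = 55.7% → the patch
Overall: bupropion 206/372 = 55.4%, the patch 130/330 = 39.4% → bupropion
The patch wins each dependence group but bupropion wins overall — the comparison reverses. The patch's participants skew toward heavy smokers, which has a lower base rate.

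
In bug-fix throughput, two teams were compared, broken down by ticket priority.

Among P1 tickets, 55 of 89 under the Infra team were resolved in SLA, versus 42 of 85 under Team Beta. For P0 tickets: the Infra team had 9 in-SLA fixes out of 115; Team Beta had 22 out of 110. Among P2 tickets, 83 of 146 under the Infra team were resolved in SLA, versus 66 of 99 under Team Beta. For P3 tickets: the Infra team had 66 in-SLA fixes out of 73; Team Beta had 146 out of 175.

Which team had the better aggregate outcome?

P1: the Infra team 55/89 = 61.8%, Team Beta 42/85 = 49.4% → the Infra team
P0: the Infra team 9/115 = 7.8%, Team Beta 22/110 = 20.0% → Team Beta
P2: the Infra team 83/146 = 56.8%, Team Beta 66/99 = 66.7% → Team Beta
P3: the Infra team 66/73 = 90.4%, Team Beta 146/175 = 83.4% → the Infra team
Overall: the Infra team 213/423 = 50.4%, Team Beta 276/469 = 58.8% → Team Beta
(Neither sweeps every ticket group, but Team Beta has the higher pooled rate.)

Team Beta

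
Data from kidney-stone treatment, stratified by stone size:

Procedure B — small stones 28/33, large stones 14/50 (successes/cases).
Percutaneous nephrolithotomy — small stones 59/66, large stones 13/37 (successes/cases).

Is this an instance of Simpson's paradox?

No

Small stones: Procedure B 28/33 = 84.8%, percutaneous nephrolithotomy 59/66 = 89.4% → percutaneous nephrolithotomy
Large stones: Procedure B 14/50 = 28.0%, percutaneous nephrolithotomy 13/37 = 35.1% → percutaneous nephrolithotomy
Overall: Procedure B 42/83 = 50.6%, percutaneous nephrolithotomy 72/103 = 69.9% → percutaneous nephrolithotomy
Percutaneous nephrolithotomy wins overall and in every stone group — no reversal.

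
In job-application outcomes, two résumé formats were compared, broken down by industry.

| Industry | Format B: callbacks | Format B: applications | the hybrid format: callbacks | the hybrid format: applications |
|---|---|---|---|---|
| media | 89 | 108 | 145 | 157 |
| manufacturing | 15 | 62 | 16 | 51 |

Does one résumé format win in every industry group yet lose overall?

Media: Format B 89/108 = 82.4%, the hybrid format 145/157 = 92.4% → the hybrid format
Manufacturing: Format B 15/62 = 24.2%, the hybrid format 16/51 = 31.4% → the hybrid format
Overall: Format B 104/170 = 61.2%, the hybrid format 161/208 = 77.4% → the hybrid format
The hybrid format wins overall and in every industry group — no reversal.

No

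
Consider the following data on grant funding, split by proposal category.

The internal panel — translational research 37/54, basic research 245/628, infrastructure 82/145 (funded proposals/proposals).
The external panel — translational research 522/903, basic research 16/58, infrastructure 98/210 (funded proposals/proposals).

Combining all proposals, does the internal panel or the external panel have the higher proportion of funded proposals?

Translational research: the internal panel 37/54 = 68.5%, the external panel 522/903 = 57.8% → the internal panel
Basic research: the internal panel 245/628 = 39.0%, the external panel 16/58 = 27.6% → the internal panel
Infrastructure: the internal panel 82/145 = 56.6%, the external panel 98/210 = 46.7% → the internal panel
Overall: the internal panel 364/827 = 44.0%, the external panel 636/1171 = 54.3% → the external panel
(The internal panel wins every proposal group but the external panel wins overall — the internal panel's proposals skew toward the low-rate basic research group.)

the external panel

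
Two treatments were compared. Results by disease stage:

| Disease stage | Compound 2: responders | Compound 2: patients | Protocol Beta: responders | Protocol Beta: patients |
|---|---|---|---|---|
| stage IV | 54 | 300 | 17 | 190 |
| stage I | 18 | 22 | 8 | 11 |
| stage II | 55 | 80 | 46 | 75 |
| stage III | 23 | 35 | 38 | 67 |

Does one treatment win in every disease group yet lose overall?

Stage IV: Compound 2 54/300 = 18.0%, Protocol Beta 17/190 = 8.9% → Compound 2
Stage I: Compound 2 18/22 = 81.8%, Protocol Beta 8/11 = 72.7% → Compound 2
Stage II: Compound 2 55/80 = 68.8%, Protocol Beta 46/75 = 61.3% → Compound 2
Stage III: Compound 2 23/35 = 65.7%, Protocol Beta 38/67 = 56.7% → Compound 2
Overall: Compound 2 150/437 = 34.3%, Protocol Beta 109/343 = 31.8% → Compound 2
Compound 2 wins overall and in every disease group — no reversal.

No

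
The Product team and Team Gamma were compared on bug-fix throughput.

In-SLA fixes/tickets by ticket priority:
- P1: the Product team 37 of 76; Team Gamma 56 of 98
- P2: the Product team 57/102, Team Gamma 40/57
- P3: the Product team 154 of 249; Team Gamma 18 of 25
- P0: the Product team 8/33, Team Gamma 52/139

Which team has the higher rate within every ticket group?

Team Gamma

P1: the Product team 37/76 = 48.7%, Team Gamma 56/98 = 57.1% → Team Gamma
P2: the Product team 57/102 = 55.9%, Team Gamma 40/57 = 70.2% → Team Gamma
P3: the Product team 154/249 = 61.8%, Team Gamma 18/25 = 72.0% → Team Gamma
P0: the Product team 8/33 = 24.2%, Team Gamma 52/139 = 37.4% → Team Gamma
Team Gamma has the higher rate in all 4 groups.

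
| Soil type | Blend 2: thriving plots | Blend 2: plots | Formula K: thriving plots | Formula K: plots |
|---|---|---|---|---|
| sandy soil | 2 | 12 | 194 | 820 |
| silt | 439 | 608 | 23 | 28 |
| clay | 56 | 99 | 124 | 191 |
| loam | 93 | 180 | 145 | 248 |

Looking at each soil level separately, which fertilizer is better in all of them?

Formula K

Sandy soil: Blend 2 2/12 = 16.7%, Formula K 194/820 = 23.7% → Formula K
Silt: Blend 2 439/608 = 72.2%, Formula K 23/28 = 82.1% → Formula K
Clay: Blend 2 56/99 = 56.6%, Formula K 124/191 = 64.9% → Formula K
Loam: Blend 2 93/180 = 51.7%, Formula K 145/248 = 58.5% → Formula K
Formula K has the higher rate in all 4 groups.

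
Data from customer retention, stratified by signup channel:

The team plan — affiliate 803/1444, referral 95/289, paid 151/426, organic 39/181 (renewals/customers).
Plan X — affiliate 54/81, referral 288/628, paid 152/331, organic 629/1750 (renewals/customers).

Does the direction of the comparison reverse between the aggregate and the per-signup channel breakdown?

Yes

Affiliate: the team plan 803/1444 = 55.6%, Plan X 54/81 = 66.7% → Plan X
Referral: the team plan 95/289 = 32.9%, Plan X 288/628 = 45.9% → Plan X
Paid: the team plan 151/426 = 35.4%, Plan X 152/331 = 45.9% → Plan X
Organic: the team plan 39/181 = 21.5%, Plan X 629/1750 = 35.9% → Plan X
Overall: the team plan 1088/2340 = 46.5%, Plan X 1123/2790 = 40.3% → the team plan
Plan X wins each signup group but the team plan wins overall — the comparison reverses. Plan X's customers skew toward organic, which has a lower base rate.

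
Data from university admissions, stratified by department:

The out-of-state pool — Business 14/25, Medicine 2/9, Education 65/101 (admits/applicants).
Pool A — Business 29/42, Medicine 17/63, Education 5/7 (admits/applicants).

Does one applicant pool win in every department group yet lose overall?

Yes

Business: the out-of-state pool 14/25 = 56.0%, Pool A 29/42 = 69.0% → Pool A
Medicine: the out-of-state pool 2/9 = 22.2%, Pool A 17/63 = 27.0% → Pool A
Education: the out-of-state pool 65/101 = 64.4%, Pool A 5/7 = 71.4% → Pool A
Overall: the out-of-state pool 81/135 = 60.0%, Pool A 51/112 = 45.5% → the out-of-state pool
Pool A wins each department group but the out-of-state pool wins overall — the comparison reverses. Pool A's applicants skew toward Medicine, which has a lower base rate.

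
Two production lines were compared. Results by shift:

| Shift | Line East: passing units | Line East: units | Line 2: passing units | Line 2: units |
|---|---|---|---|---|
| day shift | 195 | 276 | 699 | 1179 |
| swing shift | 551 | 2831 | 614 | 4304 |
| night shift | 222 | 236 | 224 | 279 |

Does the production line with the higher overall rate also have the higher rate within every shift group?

Yes

Day shift: Line East 195/276 = 70.7%, Line 2 699/1179 = 59.3% → Line East
Swing shift: Line East 551/2831 = 19.5%, Line 2 614/4304 = 14.3% → Line East
Night shift: Line East 222/236 = 94.1%, Line 2 224/279 = 80.3% → Line East
Overall: Line East 968/3343 = 29.0%, Line 2 1537/5762 = 26.7% → Line East
Line East wins overall and in every shift group — no reversal.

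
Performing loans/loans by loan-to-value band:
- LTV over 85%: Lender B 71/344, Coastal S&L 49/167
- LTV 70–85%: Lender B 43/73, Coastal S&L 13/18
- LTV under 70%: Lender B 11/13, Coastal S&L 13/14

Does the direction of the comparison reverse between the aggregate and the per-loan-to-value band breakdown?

LTV over 85%: Lender B 71/344 = 20.6%, Coastal S&L 49/167 = 29.3% → Coastal S&L
LTV 70–85%: Lender B 43/73 = 58.9%, Coastal S&L 13/18 = 72.2% → Coastal S&L
LTV under 70%: Lender B 11/13 = 84.6%, Coastal S&L 13/14 = 92.9% → Coastal S&L
Overall: Lender B 125/430 = 29.1%, Coastal S&L 75/199 = 37.7% → Coastal S&L
Coastal S&L wins overall and in every loan-to-value group — no reversal.

No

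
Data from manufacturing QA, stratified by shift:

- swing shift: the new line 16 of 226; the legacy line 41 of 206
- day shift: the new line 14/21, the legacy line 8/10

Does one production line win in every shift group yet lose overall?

No

Swing shift: the new line 16/226 = 7.1%, the legacy line 41/206 = 19.9% → the legacy line
Day shift: the new line 14/21 = 66.7%, the legacy line 8/10 = 80.0% → the legacy line
Overall: the new line 30/247 = 12.1%, the legacy line 49/216 = 22.7% → the legacy line
The legacy line wins overall and in every shift group — no reversal.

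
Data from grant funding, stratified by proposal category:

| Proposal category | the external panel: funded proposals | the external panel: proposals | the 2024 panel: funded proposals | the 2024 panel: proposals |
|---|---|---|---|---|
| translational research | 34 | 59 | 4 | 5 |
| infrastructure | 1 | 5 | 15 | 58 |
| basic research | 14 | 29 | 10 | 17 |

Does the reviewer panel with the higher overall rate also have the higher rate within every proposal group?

Translational research: the external panel 34/59 = 57.6%, the 2024 panel 4/5 = 80.0% → the 2024 panel
Infrastructure: the external panel 1/5 = 20.0%, the 2024 panel 15/58 = 25.9% → the 2024 panel
Basic research: the external panel 14/29 = 48.3%, the 2024 panel 10/17 = 58.8% → the 2024 panel
Overall: the external panel 49/93 = 52.7%, the 2024 panel 29/80 = 36.2% → the external panel
The 2024 panel wins each proposal group but the external panel wins overall — the comparison reverses. The 2024 panel's proposals skew toward infrastructure, which has a lower base rate.

No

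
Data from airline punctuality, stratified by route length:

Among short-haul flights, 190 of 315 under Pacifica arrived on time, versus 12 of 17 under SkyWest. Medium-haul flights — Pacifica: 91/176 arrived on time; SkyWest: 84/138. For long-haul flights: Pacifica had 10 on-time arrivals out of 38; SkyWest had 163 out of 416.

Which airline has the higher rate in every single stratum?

SkyWest

Short-haul: Pacifica 190/315 = 60.3%, SkyWest 12/17 = 70.6% → SkyWest
Medium-haul: Pacifica 91/176 = 51.7%, SkyWest 84/138 = 60.9% → SkyWest
Long-haul: Pacifica 10/38 = 26.3%, SkyWest 163/416 = 39.2% → SkyWest
SkyWest has the higher rate in all 3 groups.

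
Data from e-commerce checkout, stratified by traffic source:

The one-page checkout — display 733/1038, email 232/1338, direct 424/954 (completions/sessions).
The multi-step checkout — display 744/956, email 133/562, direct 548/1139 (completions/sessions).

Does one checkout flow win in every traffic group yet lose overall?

Display: the one-page checkout 733/1038 = 70.6%, the multi-step checkout 744/956 = 77.8% → the multi-step checkout
Email: the one-page checkout 232/1338 = 17.3%, the multi-step checkout 133/562 = 23.7% → the multi-step checkout
Direct: the one-page checkout 424/954 = 44.4%, the multi-step checkout 548/1139 = 48.1% → the multi-step checkout
Overall: the one-page checkout 1389/3330 = 41.7%, the multi-step checkout 1425/2657 = 53.6% → the multi-step checkout
The multi-step checkout wins overall and in every traffic group — no reversal.

No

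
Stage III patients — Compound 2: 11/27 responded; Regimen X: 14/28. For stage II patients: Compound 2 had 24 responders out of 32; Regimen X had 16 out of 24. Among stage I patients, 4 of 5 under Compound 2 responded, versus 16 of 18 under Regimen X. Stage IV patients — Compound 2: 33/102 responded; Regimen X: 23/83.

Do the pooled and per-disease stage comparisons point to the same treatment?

No

Stage III: Compound 2 11/27 = 40.7%, Regimen X 14/28 = 50.0% → Regimen X
Stage II: Compound 2 24/32 = 75.0%, Regimen X 16/24 = 66.7% → Compound 2
Stage I: Compound 2 4/5 = 80.0%, Regimen X 16/18 = 88.9% → Regimen X
Stage IV: Compound 2 33/102 = 32.4%, Regimen X 23/83 = 27.7% → Compound 2
Overall: Compound 2 72/166 = 43.4%, Regimen X 69/153 = 45.1% → Regimen X
Neither sweeps: Compound 2 wins 2 of 4 groups, Regimen X wins 2. Regimen X wins overall but not every group — no Simpson reversal.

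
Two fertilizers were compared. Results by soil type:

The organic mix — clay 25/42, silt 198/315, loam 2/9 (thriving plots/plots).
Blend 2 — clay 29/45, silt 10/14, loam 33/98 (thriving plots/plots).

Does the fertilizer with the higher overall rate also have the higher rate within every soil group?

Clay: the organic mix 25/42 = 59.5%, Blend 2 29/45 = 64.4% → Blend 2
Silt: the organic mix 198/315 = 62.9%, Blend 2 10/14 = 71.4% → Blend 2
Loam: the organic mix 2/9 = 22.2%, Blend 2 33/98 = 33.7% → Blend 2
Overall: the organic mix 225/366 = 61.5%, Blend 2 72/157 = 45.9% → the organic mix
Blend 2 wins each soil group but the organic mix wins overall — the comparison reverses. Blend 2's plots skew toward loam, which has a lower base rate.

No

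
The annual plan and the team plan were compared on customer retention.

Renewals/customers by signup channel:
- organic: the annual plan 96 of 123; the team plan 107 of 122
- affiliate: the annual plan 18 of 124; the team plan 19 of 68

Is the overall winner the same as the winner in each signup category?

Yes

Organic: the annual plan 96/123 = 78.0%, the team plan 107/122 = 87.7% → the team plan
Affiliate: the annual plan 18/124 = 14.5%, the team plan 19/68 = 27.9% → the team plan
Overall: the annual plan 114/247 = 46.2%, the team plan 126/190 = 66.3% → the team plan
The team plan wins overall and in every signup group — no reversal.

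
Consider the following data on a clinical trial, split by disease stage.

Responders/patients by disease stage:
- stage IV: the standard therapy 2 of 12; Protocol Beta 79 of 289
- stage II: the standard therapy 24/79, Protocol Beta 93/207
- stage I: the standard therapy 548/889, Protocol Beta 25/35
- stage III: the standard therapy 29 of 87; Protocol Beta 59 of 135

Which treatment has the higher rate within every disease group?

Protocol Beta

Stage IV: the standard therapy 2/12 = 16.7%, Protocol Beta 79/289 = 27.3% → Protocol Beta
Stage II: the standard therapy 24/79 = 30.4%, Protocol Beta 93/207 = 44.9% → Protocol Beta
Stage I: the standard therapy 548/889 = 61.6%, Protocol Beta 25/35 = 71.4% → Protocol Beta
Stage III: the standard therapy 29/87 = 33.3%, Protocol Beta 59/135 = 43.7% → Protocol Beta
Protocol Beta has the higher rate in all 4 groups.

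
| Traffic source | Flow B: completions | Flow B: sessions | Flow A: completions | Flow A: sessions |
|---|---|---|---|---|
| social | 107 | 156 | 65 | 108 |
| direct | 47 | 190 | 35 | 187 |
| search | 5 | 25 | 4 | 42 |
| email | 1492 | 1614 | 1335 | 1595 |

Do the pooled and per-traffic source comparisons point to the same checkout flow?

Yes

Social: Flow B 107/156 = 68.6%, Flow A 65/108 = 60.2% → Flow B
Direct: Flow B 47/190 = 24.7%, Flow A 35/187 = 18.7% → Flow B
Search: Flow B 5/25 = 20.0%, Flow A 4/42 = 9.5% → Flow B
Email: Flow B 1492/1614 = 92.4%, Flow A 1335/1595 = 83.7% → Flow B
Overall: Flow B 1651/1985 = 83.2%, Flow A 1439/1932 = 74.5% → Flow B
Flow B wins overall and in every traffic group — no reversal.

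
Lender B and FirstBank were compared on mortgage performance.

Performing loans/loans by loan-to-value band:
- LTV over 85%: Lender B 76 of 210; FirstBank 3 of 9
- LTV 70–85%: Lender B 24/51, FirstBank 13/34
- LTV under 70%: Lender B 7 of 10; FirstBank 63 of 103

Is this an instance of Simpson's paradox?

LTV over 85%: Lender B 76/210 = 36.2%, FirstBank 3/9 = 33.3% → Lender B
LTV 70–85%: Lender B 24/51 = 47.1%, FirstBank 13/34 = 38.2% → Lender B
LTV under 70%: Lender B 7/10 = 70.0%, FirstBank 63/103 = 61.2% → Lender B
Overall: Lender B 107/271 = 39.5%, FirstBank 79/146 = 54.1% → FirstBank
Lender B wins each loan-to-value group but FirstBank wins overall — the comparison reverses. Lender B's loans skew toward LTV over 85%, which has a lower base rate.

Yes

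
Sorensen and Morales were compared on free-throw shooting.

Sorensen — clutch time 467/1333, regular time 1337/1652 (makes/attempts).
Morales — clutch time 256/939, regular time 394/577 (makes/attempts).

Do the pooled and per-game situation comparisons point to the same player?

Clutch time: Sorensen 467/1333 = 35.0%, Morales 256/939 = 27.3% → Sorensen
Regular time: Sorensen 1337/1652 = 80.9%, Morales 394/577 = 68.3% → Sorensen
Overall: Sorensen 1804/2985 = 60.4%, Morales 650/1516 = 42.9% → Sorensen
Sorensen wins overall and in every game group — no reversal.

Yes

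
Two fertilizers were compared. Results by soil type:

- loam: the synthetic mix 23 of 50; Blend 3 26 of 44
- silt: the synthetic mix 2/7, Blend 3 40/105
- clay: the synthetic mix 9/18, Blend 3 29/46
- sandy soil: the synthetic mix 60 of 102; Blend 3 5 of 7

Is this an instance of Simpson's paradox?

Yes

Loam: the synthetic mix 23/50 = 46.0%, Blend 3 26/44 = 59.1% → Blend 3
Silt: the synthetic mix 2/7 = 28.6%, Blend 3 40/105 = 38.1% → Blend 3
Clay: the synthetic mix 9/18 = 50.0%, Blend 3 29/46 = 63.0% → Blend 3
Sandy soil: the synthetic mix 60/102 = 58.8%, Blend 3 5/7 = 71.4% → Blend 3
Overall: the synthetic mix 94/177 = 53.1%, Blend 3 100/202 = 49.5% → the synthetic mix
Blend 3 wins each soil group but the synthetic mix wins overall — the comparison reverses. Blend 3's plots skew toward silt, which has a lower base rate.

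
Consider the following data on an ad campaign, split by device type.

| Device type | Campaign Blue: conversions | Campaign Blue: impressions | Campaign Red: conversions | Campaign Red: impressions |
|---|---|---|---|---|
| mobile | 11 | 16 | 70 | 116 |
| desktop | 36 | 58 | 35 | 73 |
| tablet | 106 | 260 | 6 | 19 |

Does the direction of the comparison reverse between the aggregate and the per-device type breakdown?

Mobile: Campaign Blue 11/16 = 68.8%, Campaign Red 70/116 = 60.3% → Campaign Blue
Desktop: Campaign Blue 36/58 = 62.1%, Campaign Red 35/73 = 47.9% → Campaign Blue
Tablet: Campaign Blue 106/260 = 40.8%, Campaign Red 6/19 = 31.6% → Campaign Blue
Overall: Campaign Blue 153/334 = 45.8%, Campaign Red 111/208 = 53.4% → Campaign Red
Campaign Blue wins each device group but Campaign Red wins overall — the comparison reverses. Campaign Blue's impressions skew toward tablet, which has a lower base rate.

Yes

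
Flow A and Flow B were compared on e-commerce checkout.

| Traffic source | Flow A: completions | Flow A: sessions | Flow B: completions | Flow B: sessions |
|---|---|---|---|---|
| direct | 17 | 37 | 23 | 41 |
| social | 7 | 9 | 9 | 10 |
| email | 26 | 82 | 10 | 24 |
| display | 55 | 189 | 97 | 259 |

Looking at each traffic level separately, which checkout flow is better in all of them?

Flow B

Direct: Flow A 17/37 = 45.9%, Flow B 23/41 = 56.1% → Flow B
Social: Flow A 7/9 = 77.8%, Flow B 9/10 = 90.0% → Flow B
Email: Flow A 26/82 = 31.7%, Flow B 10/24 = 41.7% → Flow B
Display: Flow A 55/189 = 29.1%, Flow B 97/259 = 37.5% → Flow B
Flow B has the higher rate in all 4 groups.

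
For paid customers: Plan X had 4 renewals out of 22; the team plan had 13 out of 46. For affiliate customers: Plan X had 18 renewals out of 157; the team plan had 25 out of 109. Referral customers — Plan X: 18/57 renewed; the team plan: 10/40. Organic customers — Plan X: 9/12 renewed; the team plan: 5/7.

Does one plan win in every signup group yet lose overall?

Paid: Plan X 4/22 = 18.2%, the team plan 13/46 = 28.3% → the team plan
Affiliate: Plan X 18/157 = 11.5%, the team plan 25/109 = 22.9% → the team plan
Referral: Plan X 18/57 = 31.6%, the team plan 10/40 = 25.0% → Plan X
Organic: Plan X 9/12 = 75.0%, the team plan 5/7 = 71.4% → Plan X
Overall: Plan X 49/248 = 19.8%, the team plan 53/202 = 26.2% → the team plan
Neither sweeps: Plan X wins 2 of 4 groups, the team plan wins 2. The team plan wins overall but not every group — no Simpson reversal.

No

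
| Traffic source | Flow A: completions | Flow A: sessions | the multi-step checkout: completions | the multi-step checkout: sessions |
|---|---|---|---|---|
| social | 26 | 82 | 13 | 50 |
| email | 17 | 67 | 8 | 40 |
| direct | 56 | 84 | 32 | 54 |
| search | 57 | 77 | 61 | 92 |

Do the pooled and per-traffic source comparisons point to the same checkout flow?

Yes

Social: Flow A 26/82 = 31.7%, the multi-step checkout 13/50 = 26.0% → Flow A
Email: Flow A 17/67 = 25.4%, the multi-step checkout 8/40 = 20.0% → Flow A
Direct: Flow A 56/84 = 66.7%, the multi-step checkout 32/54 = 59.3% → Flow A
Search: Flow A 57/77 = 74.0%, the multi-step checkout 61/92 = 66.3% → Flow A
Overall: Flow A 156/310 = 50.3%, the multi-step checkout 114/236 = 48.3% → Flow A
Flow A wins overall and in every traffic group — no reversal.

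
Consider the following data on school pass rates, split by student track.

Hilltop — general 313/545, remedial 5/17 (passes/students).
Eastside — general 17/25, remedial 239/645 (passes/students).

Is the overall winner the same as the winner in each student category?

No

General: Hilltop 313/545 = 57.4%, Eastside 17/25 = 68.0% → Eastside
Remedial: Hilltop 5/17 = 29.4%, Eastside 239/645 = 37.1% → Eastside
Overall: Hilltop 318/562 = 56.6%, Eastside 256/670 = 38.2% → Hilltop
Eastside wins each student group but Hilltop wins overall — the comparison reverses. Eastside's students skew toward remedial, which has a lower base rate.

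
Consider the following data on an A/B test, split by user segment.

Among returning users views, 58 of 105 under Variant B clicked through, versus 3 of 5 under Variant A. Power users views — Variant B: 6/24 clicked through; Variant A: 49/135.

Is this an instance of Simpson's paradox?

Returning users: Variant B 58/105 = 55.2%, Variant A 3/5 = 60.0% → Variant A
Power users: Variant B 6/24 = 25.0%, Variant A 49/135 = 36.3% → Variant A
Overall: Variant B 64/129 = 49.6%, Variant A 52/140 = 37.1% → Variant B
Variant A wins each user group but Variant B wins overall — the comparison reverses. Variant A's views skew toward power users, which has a lower base rate.

Yes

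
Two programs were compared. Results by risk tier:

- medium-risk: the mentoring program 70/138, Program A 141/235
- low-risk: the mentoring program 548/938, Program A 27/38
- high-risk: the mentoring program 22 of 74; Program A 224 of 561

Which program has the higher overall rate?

Medium-risk: the mentoring program 70/138 = 50.7%, Program A 141/235 = 60.0% → Program A
Low-risk: the mentoring program 548/938 = 58.4%, Program A 27/38 = 71.1% → Program A
High-risk: the mentoring program 22/74 = 29.7%, Program A 224/561 = 39.9% → Program A
Overall: the mentoring program 640/1150 = 55.7%, Program A 392/834 = 47.0% → the mentoring program
(Program A wins every risk group but the mentoring program wins overall — Program A's participants skew toward the low-rate high-risk group.)

the mentoring program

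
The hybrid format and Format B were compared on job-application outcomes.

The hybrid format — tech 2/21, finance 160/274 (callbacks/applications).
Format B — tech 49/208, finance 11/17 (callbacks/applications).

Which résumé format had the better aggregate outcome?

the hybrid format

Tech: the hybrid format 2/21 = 9.5%, Format B 49/208 = 23.6% → Format B
Finance: the hybrid format 160/274 = 58.4%, Format B 11/17 = 64.7% → Format B
Overall: the hybrid format 162/295 = 54.9%, Format B 60/225 = 26.7% → the hybrid format
(Format B wins every industry group but the hybrid format wins overall — Format B's applications skew toward the low-rate tech group.)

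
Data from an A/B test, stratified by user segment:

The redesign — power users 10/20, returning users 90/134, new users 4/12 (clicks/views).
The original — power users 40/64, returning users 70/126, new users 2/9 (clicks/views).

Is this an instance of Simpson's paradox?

No

Power users: the redesign 10/20 = 50.0%, the original 40/64 = 62.5% → the original
Returning users: the redesign 90/134 = 67.2%, the original 70/126 = 55.6% → the redesign
New users: the redesign 4/12 = 33.3%, the original 2/9 = 22.2% → the redesign
Overall: the redesign 104/166 = 62.7%, the original 112/199 = 56.3% → the redesign
Neither sweeps: the redesign wins 2 of 3 groups, the original wins 1. The redesign wins overall but not every group — no Simpson reversal.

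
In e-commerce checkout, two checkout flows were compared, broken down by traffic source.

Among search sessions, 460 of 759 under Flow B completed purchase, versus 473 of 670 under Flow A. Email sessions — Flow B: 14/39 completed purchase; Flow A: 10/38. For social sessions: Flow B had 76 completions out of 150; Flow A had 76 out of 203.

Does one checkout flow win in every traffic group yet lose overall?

No

Search: Flow B 460/759 = 60.6%, Flow A 473/670 = 70.6% → Flow A
Email: Flow B 14/39 = 35.9%, Flow A 10/38 = 26.3% → Flow B
Social: Flow B 76/150 = 50.7%, Flow A 76/203 = 37.4% → Flow B
Overall: Flow B 550/948 = 58.0%, Flow A 559/911 = 61.4% → Flow A
Neither sweeps: Flow B wins 2 of 3 groups, Flow A wins 1. Flow A wins overall but not every group — no Simpson reversal.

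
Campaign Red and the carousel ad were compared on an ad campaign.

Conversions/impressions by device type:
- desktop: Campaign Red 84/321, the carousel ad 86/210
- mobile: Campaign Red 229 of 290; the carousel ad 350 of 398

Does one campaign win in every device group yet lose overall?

Desktop: Campaign Red 84/321 = 26.2%, the carousel ad 86/210 = 41.0% → the carousel ad
Mobile: Campaign Red 229/290 = 79.0%, the carousel ad 350/398 = 87.9% → the carousel ad
Overall: Campaign Red 313/611 = 51.2%, the carousel ad 436/608 = 71.7% → the carousel ad
The carousel ad wins overall and in every device group — no reversal.

No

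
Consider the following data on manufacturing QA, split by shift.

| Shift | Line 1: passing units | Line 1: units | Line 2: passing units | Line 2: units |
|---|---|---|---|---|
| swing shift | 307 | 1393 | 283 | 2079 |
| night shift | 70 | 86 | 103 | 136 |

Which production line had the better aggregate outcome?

Line 1

Swing shift: Line 1 307/1393 = 22.0%, Line 2 283/2079 = 13.6% → Line 1
Night shift: Line 1 70/86 = 81.4%, Line 2 103/136 = 75.7% → Line 1
Overall: Line 1 377/1479 = 25.5%, Line 2 386/2215 = 17.4% → Line 1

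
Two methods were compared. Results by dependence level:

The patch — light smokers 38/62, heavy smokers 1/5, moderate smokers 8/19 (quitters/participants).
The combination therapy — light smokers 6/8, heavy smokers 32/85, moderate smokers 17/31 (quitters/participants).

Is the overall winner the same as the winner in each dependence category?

No

Light smokers: the patch 38/62 = 61.3%, the combination therapy 6/8 = 75.0% → the combination therapy
Heavy smokers: the patch 1/5 = 20.0%, the combination therapy 32/85 = 37.6% → the combination therapy
Moderate smokers: the patch 8/19 = 42.1%, the combination therapy 17/31 = 54.8% → the combination therapy
Overall: the patch 47/86 = 54.7%, the combination therapy 55/124 = 44.4% → the patch
The combination therapy wins each dependence group but the patch wins overall — the comparison reverses. The combination therapy's participants skew toward heavy smokers, which has a lower base rate.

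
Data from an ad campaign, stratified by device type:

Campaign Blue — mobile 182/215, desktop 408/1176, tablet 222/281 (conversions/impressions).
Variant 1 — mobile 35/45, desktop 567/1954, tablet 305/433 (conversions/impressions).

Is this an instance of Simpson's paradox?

Mobile: Campaign Blue 182/215 = 84.7%, Variant 1 35/45 = 77.8% → Campaign Blue
Desktop: Campaign Blue 408/1176 = 34.7%, Variant 1 567/1954 = 29.0% → Campaign Blue
Tablet: Campaign Blue 222/281 = 79.0%, Variant 1 305/433 = 70.4% → Campaign Blue
Overall: Campaign Blue 812/1672 = 48.6%, Variant 1 907/2432 = 37.3% → Campaign Blue
Campaign Blue wins overall and in every device group — no reversal.

No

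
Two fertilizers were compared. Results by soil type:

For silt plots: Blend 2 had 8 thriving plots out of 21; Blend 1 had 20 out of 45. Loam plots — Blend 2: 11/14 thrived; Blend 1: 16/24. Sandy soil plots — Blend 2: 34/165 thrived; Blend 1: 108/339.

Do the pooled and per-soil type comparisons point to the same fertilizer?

Silt: Blend 2 8/21 = 38.1%, Blend 1 20/45 = 44.4% → Blend 1
Loam: Blend 2 11/14 = 78.6%, Blend 1 16/24 = 66.7% → Blend 2
Sandy soil: Blend 2 34/165 = 20.6%, Blend 1 108/339 = 31.9% → Blend 1
Overall: Blend 2 53/200 = 26.5%, Blend 1 144/408 = 35.3% → Blend 1
Neither sweeps: Blend 2 wins 1 of 3 groups, Blend 1 wins 2. Blend 1 wins overall but not every group — no Simpson reversal.

No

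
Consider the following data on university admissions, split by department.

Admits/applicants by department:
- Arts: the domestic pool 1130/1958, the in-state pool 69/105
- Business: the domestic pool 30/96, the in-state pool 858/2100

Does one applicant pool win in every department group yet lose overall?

Yes

Arts: the domestic pool 1130/1958 = 57.7%, the in-state pool 69/105 = 65.7% → the in-state pool
Business: the domestic pool 30/96 = 31.2%, the in-state pool 858/2100 = 40.9% → the in-state pool
Overall: the domestic pool 1160/2054 = 56.5%, the in-state pool 927/2205 = 42.0% → the domestic pool
The in-state pool wins each department group but the domestic pool wins overall — the comparison reverses. The in-state pool's applicants skew toward Business, which has a lower base rate.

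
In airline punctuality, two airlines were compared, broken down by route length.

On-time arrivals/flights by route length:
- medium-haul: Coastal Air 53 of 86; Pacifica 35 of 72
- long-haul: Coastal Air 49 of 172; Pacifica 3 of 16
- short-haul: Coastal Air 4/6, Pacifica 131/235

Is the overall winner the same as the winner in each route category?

Medium-haul: Coastal Air 53/86 = 61.6%, Pacifica 35/72 = 48.6% → Coastal Air
Long-haul: Coastal Air 49/172 = 28.5%, Pacifica 3/16 = 18.8% → Coastal Air
Short-haul: Coastal Air 4/6 = 66.7%, Pacifica 131/235 = 55.7% → Coastal Air
Overall: Coastal Air 106/264 = 40.2%, Pacifica 169/323 = 52.3% → Pacifica
Coastal Air wins each route group but Pacifica wins overall — the comparison reverses. Coastal Air's flights skew toward long-haul, which has a lower base rate.

No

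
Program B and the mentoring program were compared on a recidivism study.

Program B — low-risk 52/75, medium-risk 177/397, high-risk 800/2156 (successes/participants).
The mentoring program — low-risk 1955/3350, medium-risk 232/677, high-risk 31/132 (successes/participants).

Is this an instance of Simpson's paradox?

Low-risk: Program B 52/75 = 69.3%, the mentoring program 1955/3350 = 58.4% → Program B
Medium-risk: Program B 177/397 = 44.6%, the mentoring program 232/677 = 34.3% → Program B
High-risk: Program B 800/2156 = 37.1%, the mentoring program 31/132 = 23.5% → Program B
Overall: Program B 1029/2628 = 39.2%, the mentoring program 2218/4159 = 53.3% → the mentoring program
Program B wins each risk group but the mentoring program wins overall — the comparison reverses. Program B's participants skew toward high-risk, which has a lower base rate.

Yes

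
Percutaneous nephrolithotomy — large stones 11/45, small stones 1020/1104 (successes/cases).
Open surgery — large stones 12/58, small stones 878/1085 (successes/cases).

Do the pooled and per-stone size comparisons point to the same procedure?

Yes

Large stones: percutaneous nephrolithotomy 11/45 = 24.4%, open surgery 12/58 = 20.7% → percutaneous nephrolithotomy
Small stones: percutaneous nephrolithotomy 1020/1104 = 92.4%, open surgery 878/1085 = 80.9% → percutaneous nephrolithotomy
Overall: percutaneous nephrolithotomy 1031/1149 = 89.7%, open surgery 890/1143 = 77.9% → percutaneous nephrolithotomy
Percutaneous nephrolithotomy wins overall and in every stone group — no reversal.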